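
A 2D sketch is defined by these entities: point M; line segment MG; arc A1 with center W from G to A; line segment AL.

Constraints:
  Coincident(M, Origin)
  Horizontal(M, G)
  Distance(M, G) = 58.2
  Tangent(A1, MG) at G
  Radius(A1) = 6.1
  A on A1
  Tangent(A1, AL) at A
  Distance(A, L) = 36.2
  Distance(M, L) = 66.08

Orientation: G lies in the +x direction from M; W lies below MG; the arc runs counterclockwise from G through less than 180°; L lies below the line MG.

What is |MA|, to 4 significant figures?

52.44

Checks: ∠(WG, GM) = 90.00° ✓; |WG| = 6.100 ✓; |WA| = 6.100 ✓; ∠(WA, AL) = 90.00° ✓; |AL| = 36.20 ✓; |ML| = 66.08 ✓.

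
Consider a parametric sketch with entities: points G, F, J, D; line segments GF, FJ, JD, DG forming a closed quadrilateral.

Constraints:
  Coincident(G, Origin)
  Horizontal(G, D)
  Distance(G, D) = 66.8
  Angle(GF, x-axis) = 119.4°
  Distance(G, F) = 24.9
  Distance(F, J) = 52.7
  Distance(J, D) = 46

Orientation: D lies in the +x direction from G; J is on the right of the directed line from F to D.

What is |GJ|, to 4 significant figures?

29.15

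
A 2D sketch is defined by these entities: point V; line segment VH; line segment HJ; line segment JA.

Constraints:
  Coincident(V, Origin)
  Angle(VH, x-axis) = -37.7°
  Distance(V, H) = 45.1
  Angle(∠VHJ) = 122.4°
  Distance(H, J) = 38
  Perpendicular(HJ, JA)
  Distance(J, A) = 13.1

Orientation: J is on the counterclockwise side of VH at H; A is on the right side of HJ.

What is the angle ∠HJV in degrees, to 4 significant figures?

31.49°

V is at the origin; VH runs at -37.7° with length 45.1, so H = 45.1·(cos -37.7°, sin -37.7°) = (35.68, -27.58). ∠VHJ = 122.4°, so HJ runs at -37.7° + (180° − 122.4°) = 19.90° from the x-axis; with |HJ| = 38.0, J = H + 38.0·(cos 19.90°, sin 19.90°) = (71.42, -14.65). Then cos ∠HJV = JH·JV / (|JH||JV|), giving 31.49°.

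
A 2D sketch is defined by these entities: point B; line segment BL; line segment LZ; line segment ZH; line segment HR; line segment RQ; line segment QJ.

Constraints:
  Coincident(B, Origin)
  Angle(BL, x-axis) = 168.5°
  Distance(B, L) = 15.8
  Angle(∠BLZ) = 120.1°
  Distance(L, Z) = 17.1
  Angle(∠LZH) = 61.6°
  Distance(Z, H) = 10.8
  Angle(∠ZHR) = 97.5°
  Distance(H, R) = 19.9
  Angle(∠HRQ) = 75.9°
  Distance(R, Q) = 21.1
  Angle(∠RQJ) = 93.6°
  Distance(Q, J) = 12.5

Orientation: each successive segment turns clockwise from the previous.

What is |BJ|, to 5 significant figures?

32.635

B is at the origin; BL runs at 168.5° with length 15.8, so L = (-15.483, 3.1500). ∠BLZ = 120.1° gives LZ at 108.60° from the x-axis; with |LZ| = 17.1, Z = (-20.937, 19.357). ∠LZH = 61.6° gives ZH at -9.8000° from the x-axis; with |ZH| = 10.8, H = (-10.295, 17.519). ∠ZHR = 97.5° gives HR at -92.300° from the x-axis; with |HR| = 19.9, R = (-11.093, -2.3654). ∠HRQ = 75.9° gives RQ at 163.60° from the x-axis; with |RQ| = 21.1, Q = (-31.335, 3.5920). ∠RQJ = 93.6° gives QJ at 77.200° from the x-axis; with |QJ| = 12.5, J = (-28.565, 15.781). Then |BJ| = |J − B| = 32.635.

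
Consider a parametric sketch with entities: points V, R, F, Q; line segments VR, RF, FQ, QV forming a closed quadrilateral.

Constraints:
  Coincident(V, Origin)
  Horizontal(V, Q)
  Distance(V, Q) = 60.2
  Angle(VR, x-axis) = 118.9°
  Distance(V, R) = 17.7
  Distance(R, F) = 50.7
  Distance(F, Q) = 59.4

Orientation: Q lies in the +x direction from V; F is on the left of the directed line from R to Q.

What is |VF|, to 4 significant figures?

57.67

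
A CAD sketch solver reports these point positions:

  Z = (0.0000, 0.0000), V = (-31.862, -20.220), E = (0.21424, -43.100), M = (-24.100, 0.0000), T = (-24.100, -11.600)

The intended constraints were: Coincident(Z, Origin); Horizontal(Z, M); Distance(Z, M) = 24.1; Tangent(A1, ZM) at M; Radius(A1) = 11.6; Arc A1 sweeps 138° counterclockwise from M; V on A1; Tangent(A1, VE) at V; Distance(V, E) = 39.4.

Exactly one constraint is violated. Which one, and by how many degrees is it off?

Tangent(A1, VE) at V — off by 6.50°.

Z = (0.00, 0.00) ✓; Z.y = 0.00, M.y = 0.00 ✓; |ZM| = 24.10 ✓; ∠(TM, MZ) = 90.00° ✓; |TM| = 11.60 ✓; bearing(T→V) − bearing(T→M) = 138.0° ✓; |TV| = 11.60 ✓; ∠(TV, VE) = 83.50° ✗; |VE| = 39.40 ✓.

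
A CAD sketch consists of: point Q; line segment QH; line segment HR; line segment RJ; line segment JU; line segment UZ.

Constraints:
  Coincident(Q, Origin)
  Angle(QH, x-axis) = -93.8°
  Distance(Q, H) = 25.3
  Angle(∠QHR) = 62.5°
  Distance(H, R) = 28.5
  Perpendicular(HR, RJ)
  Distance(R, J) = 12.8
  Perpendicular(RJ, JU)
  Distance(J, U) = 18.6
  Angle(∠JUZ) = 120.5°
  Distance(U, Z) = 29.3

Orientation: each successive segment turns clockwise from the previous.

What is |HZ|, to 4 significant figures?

13.40

RJ is perpendicular to JU, so JU runs at -31.30°; with |JU| = 18.6, U = (-3.486, -9.164). ∠JUZ = 120.5° gives UZ at -90.80° from the x-axis; with |UZ| = 29.3, Z = (-3.895, -38.46). Then |HZ| = |Z − H| = 13.40.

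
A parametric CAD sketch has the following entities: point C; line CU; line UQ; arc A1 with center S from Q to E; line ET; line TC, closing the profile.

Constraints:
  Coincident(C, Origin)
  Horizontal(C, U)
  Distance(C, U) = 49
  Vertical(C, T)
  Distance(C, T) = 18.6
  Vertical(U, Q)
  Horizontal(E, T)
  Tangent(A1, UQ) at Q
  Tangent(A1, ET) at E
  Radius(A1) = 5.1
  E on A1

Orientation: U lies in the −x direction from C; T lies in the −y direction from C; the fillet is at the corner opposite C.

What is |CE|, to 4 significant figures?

47.68

The virtual corner opposite C is at (-49.00, -18.60). A1 meets UQ tangentially, so SQ is at right angles to UQ and the tangent condition forces SE to be normal to ET, with radius 5.1, so the center S sits 5.1 in from both sides at S = (-43.90, -13.50). That places the tangent points at Q = (-49.00, -13.50) on UQ and E = (-43.90, -18.60) on ET. Then |CE| = |E − C| = 47.68.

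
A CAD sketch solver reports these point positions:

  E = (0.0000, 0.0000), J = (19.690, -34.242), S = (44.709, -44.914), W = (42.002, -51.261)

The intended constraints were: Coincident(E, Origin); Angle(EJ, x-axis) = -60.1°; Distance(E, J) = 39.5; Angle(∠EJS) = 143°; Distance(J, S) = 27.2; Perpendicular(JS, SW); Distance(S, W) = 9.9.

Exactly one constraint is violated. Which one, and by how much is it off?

Distance(S, W) = 9.9 — off by 3.00.

E = (0.00, 0.00) ✓; EJ at -60.10° ✓; |EJ| = 39.50 ✓; ∠EJS = 143.0° ✓; |JS| = 27.20 ✓; ∠(JS, SW) = 90.00° ✓; |SW| = 6.900 ✗.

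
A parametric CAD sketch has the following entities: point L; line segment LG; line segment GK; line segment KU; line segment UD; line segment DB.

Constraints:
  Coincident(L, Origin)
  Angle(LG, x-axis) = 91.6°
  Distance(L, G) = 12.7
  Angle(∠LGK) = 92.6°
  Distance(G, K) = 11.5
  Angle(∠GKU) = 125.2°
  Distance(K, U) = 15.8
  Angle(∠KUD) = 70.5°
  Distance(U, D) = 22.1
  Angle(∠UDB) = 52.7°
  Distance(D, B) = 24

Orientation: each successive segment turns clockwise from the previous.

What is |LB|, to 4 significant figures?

18.33

L is at the origin; LG runs at 91.6° with length 12.7, so G = (-0.3546, 12.70). ∠LGK = 92.6° gives GK at 4.200° from the x-axis; with |GK| = 11.5, K = (11.11, 13.54). ∠GKU = 125.2° gives KU at -50.60° from the x-axis; with |KU| = 15.8, U = (21.14, 1.328). ∠KUD = 70.5° gives UD at -160.1° from the x-axis; with |UD| = 22.1, D = (0.3629, -6.194). ∠UDB = 52.7° gives DB at 72.60° from the x-axis; with |DB| = 24.0, B = (7.540, 16.71). Then |LB| = |B − L| = 18.33.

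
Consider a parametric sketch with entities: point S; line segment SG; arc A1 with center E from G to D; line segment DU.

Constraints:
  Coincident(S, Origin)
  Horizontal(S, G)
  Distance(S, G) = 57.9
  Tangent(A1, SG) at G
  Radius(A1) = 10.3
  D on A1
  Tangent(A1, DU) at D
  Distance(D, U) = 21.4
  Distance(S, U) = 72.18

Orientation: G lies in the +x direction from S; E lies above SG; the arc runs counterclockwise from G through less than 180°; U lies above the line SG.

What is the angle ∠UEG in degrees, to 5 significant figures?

164.93°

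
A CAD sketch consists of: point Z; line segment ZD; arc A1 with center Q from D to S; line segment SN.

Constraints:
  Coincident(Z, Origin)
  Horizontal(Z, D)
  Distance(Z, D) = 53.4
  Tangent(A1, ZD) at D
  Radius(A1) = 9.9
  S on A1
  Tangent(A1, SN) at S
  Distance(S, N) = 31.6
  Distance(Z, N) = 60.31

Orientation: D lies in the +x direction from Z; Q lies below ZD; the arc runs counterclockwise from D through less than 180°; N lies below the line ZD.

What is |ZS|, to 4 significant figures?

44.63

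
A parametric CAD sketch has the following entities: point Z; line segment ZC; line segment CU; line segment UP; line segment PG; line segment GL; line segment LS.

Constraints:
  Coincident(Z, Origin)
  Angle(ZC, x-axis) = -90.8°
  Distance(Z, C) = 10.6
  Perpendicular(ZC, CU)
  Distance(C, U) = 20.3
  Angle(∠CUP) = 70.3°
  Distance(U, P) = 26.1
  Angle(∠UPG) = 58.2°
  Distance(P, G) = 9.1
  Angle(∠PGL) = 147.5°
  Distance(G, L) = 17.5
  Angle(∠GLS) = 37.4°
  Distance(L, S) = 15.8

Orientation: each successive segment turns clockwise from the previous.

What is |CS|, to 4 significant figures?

18.81

Z is at the origin; ZC runs at -90.8° with length 10.6, so C = (-0.1480, -10.60). ZC ⟂ CU, so CU runs at 179.2°; with |CU| = 20.3, U = (-20.45, -10.32). ∠CUP = 70.3° gives UP at 69.50° from the x-axis; with |UP| = 26.1, P = (-11.31, 14.13). ∠UPG = 58.2° gives PG at -52.30° from the x-axis; with |PG| = 9.1, G = (-5.741, 6.931). ∠PGL = 147.5° gives GL at -84.80° from the x-axis; with |GL| = 17.5, L = (-4.155, -10.50). ∠GLS = 37.4° gives LS at 132.6° from the x-axis; with |LS| = 15.8, S = (-14.85, 1.134). Then |CS| = |S − C| = 18.81.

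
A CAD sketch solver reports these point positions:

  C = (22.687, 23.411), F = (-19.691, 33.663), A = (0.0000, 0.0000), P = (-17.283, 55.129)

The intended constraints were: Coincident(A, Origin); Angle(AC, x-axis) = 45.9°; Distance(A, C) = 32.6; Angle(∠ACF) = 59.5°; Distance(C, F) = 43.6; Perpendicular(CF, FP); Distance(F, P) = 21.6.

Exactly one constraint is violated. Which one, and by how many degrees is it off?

Perpendicular(CF, FP) — off by 7.20°.

A = (0.00, 0.00) ✓; AC at 45.90° ✓; |AC| = 32.60 ✓; ∠ACF = 59.50° ✓; |CF| = 43.60 ✓; ∠(CF, FP) = 82.80° ✗; |FP| = 21.60 ✓.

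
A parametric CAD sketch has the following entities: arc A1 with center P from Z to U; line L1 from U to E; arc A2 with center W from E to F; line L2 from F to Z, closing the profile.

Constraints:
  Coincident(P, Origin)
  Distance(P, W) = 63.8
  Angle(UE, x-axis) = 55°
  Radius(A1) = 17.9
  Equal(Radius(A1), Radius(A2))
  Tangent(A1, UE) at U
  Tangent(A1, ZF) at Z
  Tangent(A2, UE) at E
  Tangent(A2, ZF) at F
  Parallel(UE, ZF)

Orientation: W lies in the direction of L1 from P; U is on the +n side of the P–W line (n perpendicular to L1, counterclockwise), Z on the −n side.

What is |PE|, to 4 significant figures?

66.26

The slot axis is L1's direction at 55.0°, so u = (cos 55.0°, sin 55.0°) = (0.5736, 0.8192) and n = (−sin 55.0°, cos 55.0°) = (-0.8192, 0.5736). P is at the origin and W lies 63.8 along u from P, so W = 63.8·u = (36.59, 52.26). Tangency of A1 to both parallel lines with radius 17.9 puts U and Z at P ± 17.9·n: U = (-14.66, 10.27), Z = (14.66, -10.27). Equal radii place E and F the same way about W: E = W + 17.9·n = (21.93, 62.53), F = W − 17.9·n = (51.26, 41.99). Then |PE| = |E − P| = 66.26.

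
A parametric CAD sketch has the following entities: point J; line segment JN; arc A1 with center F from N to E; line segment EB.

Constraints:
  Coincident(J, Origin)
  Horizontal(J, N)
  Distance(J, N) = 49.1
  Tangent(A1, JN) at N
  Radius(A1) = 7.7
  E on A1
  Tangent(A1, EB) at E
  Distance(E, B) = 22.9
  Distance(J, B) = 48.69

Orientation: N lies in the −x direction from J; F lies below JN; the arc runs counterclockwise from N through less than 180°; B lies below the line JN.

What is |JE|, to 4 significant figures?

56.17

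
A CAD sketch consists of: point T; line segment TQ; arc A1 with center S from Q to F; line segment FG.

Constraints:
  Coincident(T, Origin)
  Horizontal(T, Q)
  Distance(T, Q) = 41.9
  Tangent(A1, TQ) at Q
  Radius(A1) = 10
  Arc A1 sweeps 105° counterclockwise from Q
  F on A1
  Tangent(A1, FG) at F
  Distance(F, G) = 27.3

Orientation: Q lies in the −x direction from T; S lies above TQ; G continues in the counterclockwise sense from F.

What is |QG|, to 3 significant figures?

39.0

T is at the origin; TQ is horizontal with |TQ| = 41.9 and Q on the −x side, so Q = (-41.9, 0.00). Since A1 is tangent to TQ there, SQ ⟂ TQ, so S = Q + (0, 10) = (-41.9, 10.0). On A1, Q sits at bearing -90° from S; a 105° counterclockwise sweep puts F at bearing 15°, so F = S + 10.0·(cos 15°, sin 15°) = (-32.2, 12.6). The tangent condition forces SF to be normal to FG, so FG runs along (−sin 15°, cos 15°); with |FG| = 27.3, G = (-39.3, 39.0). Then |QG| = |G − Q| = 39.0.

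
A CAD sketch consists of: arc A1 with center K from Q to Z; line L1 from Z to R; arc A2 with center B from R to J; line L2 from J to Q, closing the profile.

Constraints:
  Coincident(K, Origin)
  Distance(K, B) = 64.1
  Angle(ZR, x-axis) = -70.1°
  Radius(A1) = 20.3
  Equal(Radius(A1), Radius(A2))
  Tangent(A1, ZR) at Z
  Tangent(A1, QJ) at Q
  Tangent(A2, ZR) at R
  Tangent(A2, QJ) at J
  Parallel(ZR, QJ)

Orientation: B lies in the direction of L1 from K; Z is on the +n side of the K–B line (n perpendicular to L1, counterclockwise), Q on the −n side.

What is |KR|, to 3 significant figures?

67.2

The slot axis is L1's direction at -70.1°, so u = (cos -70.1°, sin -70.1°) = (0.340, -0.940) and n = (−sin -70.1°, cos -70.1°) = (0.940, 0.340). K is at the origin and B lies 64.1 along u from K, so B = 64.1·u = (21.8, -60.3). Tangency of A1 to both parallel lines with radius 20.3 puts Z and Q at K ± 20.3·n: Z = (19.1, 6.91), Q = (-19.1, -6.91). Equal radii place R and J the same way about B: R = B + 20.3·n = (40.9, -53.4), J = B − 20.3·n = (2.73, -67.2). Then |KR| = |R − K| = 67.2.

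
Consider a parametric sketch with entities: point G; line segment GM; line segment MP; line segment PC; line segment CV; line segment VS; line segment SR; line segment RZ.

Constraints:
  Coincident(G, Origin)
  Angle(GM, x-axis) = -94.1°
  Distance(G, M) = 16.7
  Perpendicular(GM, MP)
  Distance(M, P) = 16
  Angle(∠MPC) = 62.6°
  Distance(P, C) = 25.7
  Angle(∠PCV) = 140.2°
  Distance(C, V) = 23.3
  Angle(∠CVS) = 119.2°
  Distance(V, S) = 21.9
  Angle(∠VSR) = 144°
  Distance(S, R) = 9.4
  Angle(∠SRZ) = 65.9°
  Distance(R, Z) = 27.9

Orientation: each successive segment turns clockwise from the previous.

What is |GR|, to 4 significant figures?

37.88

G is at the origin; GM runs at -94.1° with length 16.7, so M = (-1.194, -16.66). The perpendicularity gives MP at right angles to GM, so MP runs at 175.9°; with |MP| = 16.0, P = (-17.15, -15.51). ∠MPC = 62.6° gives PC at 58.50° from the x-axis; with |PC| = 25.7, C = (-3.725, 6.400). ∠PCV = 140.2° gives CV at 18.70° from the x-axis; with |CV| = 23.3, V = (18.35, 13.87). ∠CVS = 119.2° gives VS at -42.10° from the x-axis; with |VS| = 21.9, S = (34.59, -0.8125). ∠VSR = 144.0° gives SR at -78.10° from the x-axis; with |SR| = 9.4, R = (36.53, -10.01). Then |GR| = |R − G| = 37.88.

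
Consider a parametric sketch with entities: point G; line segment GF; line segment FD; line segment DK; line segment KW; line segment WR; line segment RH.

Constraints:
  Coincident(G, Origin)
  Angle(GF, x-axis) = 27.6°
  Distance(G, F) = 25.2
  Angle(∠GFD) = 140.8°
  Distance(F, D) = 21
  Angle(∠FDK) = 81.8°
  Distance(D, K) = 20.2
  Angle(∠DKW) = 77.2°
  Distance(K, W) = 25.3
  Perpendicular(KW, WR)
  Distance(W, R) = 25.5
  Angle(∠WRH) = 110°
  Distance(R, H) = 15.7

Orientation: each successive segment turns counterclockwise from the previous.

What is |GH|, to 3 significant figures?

48.2

KW is perpendicular to WR, so WR runs at -2.20°; with |WR| = 25.5, R = (35.6, 9.94). ∠WRH = 110.0° gives RH at 67.8° from the x-axis; with |RH| = 15.7, H = (41.5, 24.5). Then |GH| = |H − G| = 48.2.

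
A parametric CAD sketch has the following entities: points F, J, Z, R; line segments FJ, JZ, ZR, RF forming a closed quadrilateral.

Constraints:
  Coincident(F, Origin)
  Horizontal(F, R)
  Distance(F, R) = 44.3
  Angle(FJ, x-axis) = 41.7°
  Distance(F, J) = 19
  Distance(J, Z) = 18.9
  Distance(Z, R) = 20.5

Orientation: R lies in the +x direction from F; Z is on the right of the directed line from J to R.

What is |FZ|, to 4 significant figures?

24.34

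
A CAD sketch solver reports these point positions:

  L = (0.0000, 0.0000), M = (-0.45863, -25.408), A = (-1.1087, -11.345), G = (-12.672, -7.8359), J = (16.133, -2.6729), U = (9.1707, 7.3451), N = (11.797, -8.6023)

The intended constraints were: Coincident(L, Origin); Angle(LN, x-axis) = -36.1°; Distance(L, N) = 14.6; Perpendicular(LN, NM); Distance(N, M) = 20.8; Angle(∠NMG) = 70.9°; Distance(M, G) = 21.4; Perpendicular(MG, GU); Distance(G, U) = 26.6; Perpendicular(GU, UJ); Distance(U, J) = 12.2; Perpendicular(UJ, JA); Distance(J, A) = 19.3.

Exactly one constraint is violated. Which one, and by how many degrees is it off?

Perpendicular(UJ, JA) — off by 8.10°.

L = (0.00, 0.00) ✓; LN at -36.10° ✓; |LN| = 14.60 ✓; ∠(LN, NM) = 90.00° ✓; |NM| = 20.80 ✓; ∠NMG = 70.90° ✓; |MG| = 21.40 ✓; ∠(MG, GU) = 90.00° ✓; |GU| = 26.60 ✓; ∠(GU, UJ) = 90.00° ✓; |UJ| = 12.20 ✓; ∠(UJ, JA) = 98.10° ✗; |JA| = 19.30 ✓.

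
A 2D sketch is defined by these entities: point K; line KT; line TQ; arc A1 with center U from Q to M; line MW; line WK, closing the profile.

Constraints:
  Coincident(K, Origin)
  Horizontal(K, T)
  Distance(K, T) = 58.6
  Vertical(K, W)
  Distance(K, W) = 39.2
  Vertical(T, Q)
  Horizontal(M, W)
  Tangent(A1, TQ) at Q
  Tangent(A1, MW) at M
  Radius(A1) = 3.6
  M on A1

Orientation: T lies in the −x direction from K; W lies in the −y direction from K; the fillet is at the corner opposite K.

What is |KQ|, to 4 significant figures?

68.57

The virtual corner opposite K is at (-58.60, -39.20). The tangent condition forces UQ to be normal to TQ and since A1 is tangent to MW there, UM ⟂ MW, with radius 3.6, so the center U sits 3.6 in from both sides at U = (-55.00, -35.60). That places the tangent points at Q = (-58.60, -35.60) on TQ and M = (-55.00, -39.20) on MW. Then |KQ| = |Q − K| = 68.57.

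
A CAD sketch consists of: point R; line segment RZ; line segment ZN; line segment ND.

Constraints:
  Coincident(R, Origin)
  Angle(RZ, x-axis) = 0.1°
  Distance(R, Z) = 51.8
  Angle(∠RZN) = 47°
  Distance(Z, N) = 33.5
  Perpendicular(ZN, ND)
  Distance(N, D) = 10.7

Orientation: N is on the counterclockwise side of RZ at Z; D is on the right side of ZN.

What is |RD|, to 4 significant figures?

48.62

∠RZN = 47.0°, so ZN runs at 0.1° + (180° − 47.0°) = 133.1° from the x-axis; with |ZN| = 33.5, N = Z + 33.5·(cos 133.1°, sin 133.1°) = (28.91, 24.55). ZN ⟂ ND; with |ND| = 10.7 on the right of ZN, D = N + 10.7·(0.7302, 0.6833) = (36.72, 31.86). Then |RD| = |D − R| = 48.62.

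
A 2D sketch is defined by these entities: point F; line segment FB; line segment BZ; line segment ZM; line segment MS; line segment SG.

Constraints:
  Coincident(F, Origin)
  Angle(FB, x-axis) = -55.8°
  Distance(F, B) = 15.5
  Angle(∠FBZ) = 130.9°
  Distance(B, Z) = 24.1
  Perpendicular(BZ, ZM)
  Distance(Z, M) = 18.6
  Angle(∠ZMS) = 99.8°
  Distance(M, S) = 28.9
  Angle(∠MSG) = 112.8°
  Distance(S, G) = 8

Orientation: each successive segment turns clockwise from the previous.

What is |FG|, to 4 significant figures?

5.270

F is at the origin; FB runs at -55.8° with length 15.5, so B = (8.712, -12.82). ∠FBZ = 130.9° gives BZ at -104.9° from the x-axis; with |BZ| = 24.1, Z = (2.515, -36.11). The perpendicularity gives ZM at right angles to BZ, so ZM runs at 165.1°; with |ZM| = 18.6, M = (-15.46, -31.33). ∠ZMS = 99.8° gives MS at 84.90° from the x-axis; with |MS| = 28.9, S = (-12.89, -2.541). ∠MSG = 112.8° gives SG at 17.70° from the x-axis; with |SG| = 8.0, G = (-5.269, -0.1089). Then |FG| = |G − F| = 5.270.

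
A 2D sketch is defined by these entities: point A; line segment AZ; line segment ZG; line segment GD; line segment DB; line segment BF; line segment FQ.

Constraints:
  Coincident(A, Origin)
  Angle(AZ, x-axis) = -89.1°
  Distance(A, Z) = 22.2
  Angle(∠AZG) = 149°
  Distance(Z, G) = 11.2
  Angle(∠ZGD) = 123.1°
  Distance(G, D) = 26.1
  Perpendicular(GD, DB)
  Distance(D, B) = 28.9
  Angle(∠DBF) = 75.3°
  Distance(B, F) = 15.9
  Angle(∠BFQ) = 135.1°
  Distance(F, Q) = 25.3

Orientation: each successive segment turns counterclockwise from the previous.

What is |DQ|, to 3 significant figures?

28.3

A is at the origin; AZ runs at -89.1° with length 22.2, so Z = (0.349, -22.2). ∠AZG = 149.0° gives ZG at -58.1° from the x-axis; with |ZG| = 11.2, G = (6.27, -31.7). ∠ZGD = 123.1° gives GD at -1.20° from the x-axis; with |GD| = 26.1, D = (32.4, -32.3). GD ⟂ DB, so DB runs at 88.8°; with |DB| = 28.9, B = (33.0, -3.36). ∠DBF = 75.3° gives BF at -166° from the x-axis; with |BF| = 15.9, F = (17.5, -7.07). ∠BFQ = 135.1° gives FQ at -122° from the x-axis; with |FQ| = 25.3, Q = (4.25, -28.6). Then |DQ| = |Q − D| = 28.3.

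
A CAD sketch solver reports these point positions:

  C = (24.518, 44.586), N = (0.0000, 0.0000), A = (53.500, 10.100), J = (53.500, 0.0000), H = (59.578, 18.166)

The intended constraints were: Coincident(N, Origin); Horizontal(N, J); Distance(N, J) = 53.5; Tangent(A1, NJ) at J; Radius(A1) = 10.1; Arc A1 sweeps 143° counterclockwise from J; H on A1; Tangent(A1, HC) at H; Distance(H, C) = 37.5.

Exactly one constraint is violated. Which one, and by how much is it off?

Distance(H, C) = 37.5 — off by 6.40.

N = (0.00, 0.00) ✓; N.y = 0.00, J.y = 0.00 ✓; |NJ| = 53.50 ✓; ∠(AJ, JN) = 90.00° ✓; |AJ| = 10.10 ✓; bearing(A→H) − bearing(A→J) = 143.0° ✓; |AH| = 10.10 ✓; ∠(AH, HC) = 90.00° ✓; |HC| = 43.90 ✗.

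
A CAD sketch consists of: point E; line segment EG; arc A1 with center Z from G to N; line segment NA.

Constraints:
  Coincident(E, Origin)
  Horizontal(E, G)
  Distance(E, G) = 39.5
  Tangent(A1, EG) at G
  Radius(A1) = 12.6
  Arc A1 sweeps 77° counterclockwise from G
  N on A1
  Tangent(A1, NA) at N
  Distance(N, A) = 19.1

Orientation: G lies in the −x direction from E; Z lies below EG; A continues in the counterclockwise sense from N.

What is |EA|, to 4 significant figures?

62.84

On A1, G sits at bearing 90° from Z; a 77° counterclockwise sweep puts N at bearing 167°, so N = Z + 12.6·(cos 167°, sin 167°) = (-51.78, -9.766). A1 meets NA tangentially, so ZN is at right angles to NA, so NA runs along (−sin 167°, cos 167°); with |NA| = 19.1, A = (-56.07, -28.38). Then |EA| = |A − E| = 62.84.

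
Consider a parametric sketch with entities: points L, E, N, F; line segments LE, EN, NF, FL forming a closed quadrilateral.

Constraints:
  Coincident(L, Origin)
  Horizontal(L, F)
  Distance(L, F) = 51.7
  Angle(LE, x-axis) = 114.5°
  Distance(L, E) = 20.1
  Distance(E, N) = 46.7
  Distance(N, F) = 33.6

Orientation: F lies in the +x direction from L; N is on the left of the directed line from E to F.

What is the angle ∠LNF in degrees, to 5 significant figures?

76.968°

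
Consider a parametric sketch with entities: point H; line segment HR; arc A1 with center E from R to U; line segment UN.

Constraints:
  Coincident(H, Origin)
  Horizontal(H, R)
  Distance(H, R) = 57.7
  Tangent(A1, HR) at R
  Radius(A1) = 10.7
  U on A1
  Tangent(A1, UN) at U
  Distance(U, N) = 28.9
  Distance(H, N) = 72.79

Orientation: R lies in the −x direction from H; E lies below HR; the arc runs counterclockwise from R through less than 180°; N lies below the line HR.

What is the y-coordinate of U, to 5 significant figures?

-13.709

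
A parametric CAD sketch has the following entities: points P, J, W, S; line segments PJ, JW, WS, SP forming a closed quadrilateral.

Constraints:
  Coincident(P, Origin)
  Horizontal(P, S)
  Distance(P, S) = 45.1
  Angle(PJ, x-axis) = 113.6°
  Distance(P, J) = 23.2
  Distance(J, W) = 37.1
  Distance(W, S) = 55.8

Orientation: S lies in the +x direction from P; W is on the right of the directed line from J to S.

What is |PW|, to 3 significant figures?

17.9

P is at the origin; P and S share the same y with |PS| = 45.1 and S in +x, so S = (45.1, 0). PJ runs at 113.6° with |PJ| = 23.2, so J = (-9.29, 21.3). W is determined by |JW| = 37.1 and |WS| = 55.8 together: it lies at the intersection of circle(J, 37.1) and circle(S, 55.8). With |JS| = 58.4, the foot of the radical line on JS is 14.3 from J and the perpendicular offset is √(37.1² − 14.3²) = 34.2. Taking the right-of-JS solution: W = (-8.41, -15.8).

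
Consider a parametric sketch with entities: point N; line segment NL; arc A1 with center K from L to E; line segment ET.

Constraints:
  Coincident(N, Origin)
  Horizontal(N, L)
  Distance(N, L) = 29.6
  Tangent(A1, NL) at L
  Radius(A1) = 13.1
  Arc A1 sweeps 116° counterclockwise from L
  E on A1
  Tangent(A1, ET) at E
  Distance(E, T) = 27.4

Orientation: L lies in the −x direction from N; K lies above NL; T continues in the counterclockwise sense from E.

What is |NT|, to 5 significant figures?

52.724

N is at the origin; NL is horizontal with |NL| = 29.6 and L on the −x side, so L = (-29.600, 0.0000). Tangency of A1 to NL means the radius KL is perpendicular to NL, so K = L + (0, 13.1) = (-29.600, 13.100). On A1, L sits at bearing -90° from K; a 116° counterclockwise sweep puts E at bearing 26°, so E = K + 13.1·(cos 26°, sin 26°) = (-17.826, 18.843). Tangency of A1 to ET means the radius KE is perpendicular to ET, so ET runs along (−sin 26°, cos 26°); with |ET| = 27.4, T = (-29.837, 43.470). Then |NT| = |T − N| = 52.724.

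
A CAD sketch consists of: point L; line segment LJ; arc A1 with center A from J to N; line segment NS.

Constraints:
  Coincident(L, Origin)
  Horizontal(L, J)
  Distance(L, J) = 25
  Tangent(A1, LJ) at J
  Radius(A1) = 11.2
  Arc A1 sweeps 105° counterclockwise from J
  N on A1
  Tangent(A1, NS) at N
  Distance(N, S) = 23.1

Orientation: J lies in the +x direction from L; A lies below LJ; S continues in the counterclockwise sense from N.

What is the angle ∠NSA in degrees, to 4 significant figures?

25.87°

L is at the origin; LJ is horizontal with |LJ| = 25.0 and J on the +x side, so J = (25.00, 0.000). A1 meets LJ tangentially, so AJ is at right angles to LJ, so A = J + (0, -11.2) = (25.00, -11.20). On A1, J sits at bearing 90° from A; a 105° counterclockwise sweep puts N at bearing 195°, so N = A + 11.2·(cos 195°, sin 195°) = (14.18, -14.10). Since A1 is tangent to NS there, AN ⟂ NS, so NS runs along (−sin 195°, cos 195°); with |NS| = 23.1, S = (20.16, -36.41). Then cos ∠NSA = SN·SA / (|SN||SA|), giving 25.87°.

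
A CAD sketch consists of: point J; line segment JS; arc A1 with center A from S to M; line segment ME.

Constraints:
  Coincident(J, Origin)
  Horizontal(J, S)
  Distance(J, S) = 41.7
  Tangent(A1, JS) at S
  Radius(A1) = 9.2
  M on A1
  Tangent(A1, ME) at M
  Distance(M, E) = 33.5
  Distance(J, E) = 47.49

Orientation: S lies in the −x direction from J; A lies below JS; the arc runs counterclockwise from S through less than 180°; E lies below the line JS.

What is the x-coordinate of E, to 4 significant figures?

-25.61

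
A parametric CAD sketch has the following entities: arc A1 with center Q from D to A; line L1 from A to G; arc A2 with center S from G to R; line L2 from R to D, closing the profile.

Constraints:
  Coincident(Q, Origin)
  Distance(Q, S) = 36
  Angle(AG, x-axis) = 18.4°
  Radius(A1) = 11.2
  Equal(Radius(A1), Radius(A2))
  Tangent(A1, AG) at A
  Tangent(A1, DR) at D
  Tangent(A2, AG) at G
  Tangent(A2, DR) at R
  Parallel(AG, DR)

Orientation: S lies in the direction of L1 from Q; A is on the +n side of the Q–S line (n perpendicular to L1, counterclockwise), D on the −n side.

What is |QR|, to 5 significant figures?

37.702

The slot axis is L1's direction at 18.4°, so u = (cos 18.4°, sin 18.4°) = (0.94888, 0.31565) and n = (−sin 18.4°, cos 18.4°) = (-0.31565, 0.94888). Q is at the origin and S lies 36.0 along u from Q, so S = 36.0·u = (34.160, 11.363). Tangency of A1 to both parallel lines with radius 11.2 puts A and D at Q ± 11.2·n: A = (-3.5353, 10.627), D = (3.5353, -10.627). Equal radii place G and R the same way about S: G = S + 11.2·n = (30.624, 21.991), R = S − 11.2·n = (37.695, 0.73595). Then |QR| = |R − Q| = 37.702.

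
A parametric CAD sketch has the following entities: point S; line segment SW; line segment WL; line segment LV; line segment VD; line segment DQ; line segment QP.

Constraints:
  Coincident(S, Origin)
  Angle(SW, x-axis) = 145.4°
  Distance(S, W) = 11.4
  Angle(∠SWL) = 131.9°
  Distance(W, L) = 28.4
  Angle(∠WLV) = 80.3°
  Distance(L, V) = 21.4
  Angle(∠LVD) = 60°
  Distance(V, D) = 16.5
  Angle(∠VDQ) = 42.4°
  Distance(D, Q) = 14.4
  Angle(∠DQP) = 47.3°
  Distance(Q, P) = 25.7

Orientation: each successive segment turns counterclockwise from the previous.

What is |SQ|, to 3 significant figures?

34.1

S is at the origin; SW runs at 145.4° with length 11.4, so W = (-9.38, 6.47). ∠SWL = 131.9° gives WL at -166° from the x-axis; with |WL| = 28.4, L = (-37.0, -0.156). ∠WLV = 80.3° gives LV at -66.8° from the x-axis; with |LV| = 21.4, V = (-28.6, -19.8). ∠LVD = 60.0° gives VD at 53.2° from the x-axis; with |VD| = 16.5, D = (-18.7, -6.61). ∠VDQ = 42.4° gives DQ at -169° from the x-axis; with |DQ| = 14.4, Q = (-32.8, -9.31). Then |SQ| = |Q − S| = 34.1.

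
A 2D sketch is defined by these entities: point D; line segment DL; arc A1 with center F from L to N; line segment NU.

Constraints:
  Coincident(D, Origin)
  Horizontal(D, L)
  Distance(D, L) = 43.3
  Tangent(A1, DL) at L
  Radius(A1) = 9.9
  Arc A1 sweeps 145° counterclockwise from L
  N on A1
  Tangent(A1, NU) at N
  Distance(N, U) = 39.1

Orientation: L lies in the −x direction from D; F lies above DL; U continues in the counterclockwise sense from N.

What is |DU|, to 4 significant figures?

80.54

D is at the origin; DL is horizontal with |DL| = 43.3 and L on the −x side, so L = (-43.30, 0.000). A1 meets DL tangentially, so FL is at right angles to DL, so F = L + (0, 9.9) = (-43.30, 9.900). On A1, L sits at bearing -90° from F; a 145° counterclockwise sweep puts N at bearing 55°, so N = F + 9.9·(cos 55°, sin 55°) = (-37.62, 18.01). Tangency of A1 to NU means the radius FN is perpendicular to NU, so NU runs along (−sin 55°, cos 55°); with |NU| = 39.1, U = (-69.65, 40.44). Then |DU| = |U − D| = 80.54.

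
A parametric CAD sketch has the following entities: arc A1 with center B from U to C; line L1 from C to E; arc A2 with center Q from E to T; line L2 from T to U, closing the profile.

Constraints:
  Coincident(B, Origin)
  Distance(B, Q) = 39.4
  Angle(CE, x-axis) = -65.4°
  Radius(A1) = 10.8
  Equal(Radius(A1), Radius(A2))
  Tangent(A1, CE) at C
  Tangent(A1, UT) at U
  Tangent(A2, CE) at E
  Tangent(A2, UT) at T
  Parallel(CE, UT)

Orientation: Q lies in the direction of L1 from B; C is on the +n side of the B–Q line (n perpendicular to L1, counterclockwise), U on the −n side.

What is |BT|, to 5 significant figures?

40.853

The slot axis is L1's direction at -65.4°, so u = (cos -65.4°, sin -65.4°) = (0.41628, -0.90924) and n = (−sin -65.4°, cos -65.4°) = (0.90924, 0.41628). B is at the origin and Q lies 39.4 along u from B, so Q = 39.4·u = (16.401, -35.824). Tangency of A1 to both parallel lines with radius 10.8 puts C and U at B ± 10.8·n: C = (9.8197, 4.4958), U = (-9.8197, -4.4958). Equal radii place E and T the same way about Q: E = Q + 10.8·n = (26.221, -31.328), T = Q − 10.8·n = (6.5817, -40.320). Then |BT| = |T − B| = 40.853.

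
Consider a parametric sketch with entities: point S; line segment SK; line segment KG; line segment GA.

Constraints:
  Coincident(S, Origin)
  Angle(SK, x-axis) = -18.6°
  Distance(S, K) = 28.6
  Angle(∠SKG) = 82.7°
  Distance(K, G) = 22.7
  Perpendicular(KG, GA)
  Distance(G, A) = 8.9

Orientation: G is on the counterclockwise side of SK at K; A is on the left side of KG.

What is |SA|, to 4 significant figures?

27.25

S is at the origin; SK runs at -18.6° with length 28.6, so K = 28.6·(cos -18.6°, sin -18.6°) = (27.11, -9.122). ∠SKG = 82.7°, so KG runs at -18.6° + (180° − 82.7°) = 78.70° from the x-axis; with |KG| = 22.7, G = K + 22.7·(cos 78.70°, sin 78.70°) = (31.55, 13.14). The perpendicularity gives GA at right angles to KG; with |GA| = 8.9 on the left of KG, A = G + 8.9·(-0.9806, 0.1959) = (22.83, 14.88). Then |SA| = |A − S| = 27.25.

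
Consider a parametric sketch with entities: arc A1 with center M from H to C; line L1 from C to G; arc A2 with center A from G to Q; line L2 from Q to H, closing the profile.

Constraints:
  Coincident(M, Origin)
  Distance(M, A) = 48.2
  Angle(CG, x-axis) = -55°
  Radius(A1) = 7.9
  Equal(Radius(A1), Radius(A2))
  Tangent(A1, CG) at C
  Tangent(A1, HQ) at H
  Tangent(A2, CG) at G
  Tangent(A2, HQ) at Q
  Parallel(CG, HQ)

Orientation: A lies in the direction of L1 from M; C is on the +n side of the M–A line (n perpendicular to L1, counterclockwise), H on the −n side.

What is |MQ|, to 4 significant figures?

48.84

The slot axis is L1's direction at -55.0°, so u = (cos -55.0°, sin -55.0°) = (0.5736, -0.8192) and n = (−sin -55.0°, cos -55.0°) = (0.8192, 0.5736). M is at the origin and A lies 48.2 along u from M, so A = 48.2·u = (27.65, -39.48). Tangency of A1 to both parallel lines with radius 7.9 puts C and H at M ± 7.9·n: C = (6.471, 4.531), H = (-6.471, -4.531). Equal radii place G and Q the same way about A: G = A + 7.9·n = (34.12, -34.95), Q = A − 7.9·n = (21.18, -44.01). Then |MQ| = |Q − M| = 48.84.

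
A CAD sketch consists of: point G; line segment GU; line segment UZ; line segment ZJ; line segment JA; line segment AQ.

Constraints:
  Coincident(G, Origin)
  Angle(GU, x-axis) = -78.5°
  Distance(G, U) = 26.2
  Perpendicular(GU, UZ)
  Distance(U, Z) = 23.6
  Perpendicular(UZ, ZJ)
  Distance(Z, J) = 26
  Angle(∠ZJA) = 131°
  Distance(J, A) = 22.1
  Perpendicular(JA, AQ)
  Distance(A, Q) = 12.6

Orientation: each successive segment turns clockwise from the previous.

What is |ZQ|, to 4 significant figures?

39.78

G is at the origin; GU runs at -78.5° with length 26.2, so U = (5.223, -25.67). GU is perpendicular to UZ, so UZ runs at -168.5°; with |UZ| = 23.6, Z = (-17.90, -30.38). UZ is perpendicular to ZJ, so ZJ runs at 101.5°; with |ZJ| = 26.0, J = (-23.09, -4.901). ∠ZJA = 131.0° gives JA at 52.50° from the x-axis; with |JA| = 22.1, A = (-9.633, 12.63). JA ⟂ AQ, so AQ runs at -37.50°; with |AQ| = 12.6, Q = (0.3635, 4.962). Then |ZQ| = |Q − Z| = 39.78.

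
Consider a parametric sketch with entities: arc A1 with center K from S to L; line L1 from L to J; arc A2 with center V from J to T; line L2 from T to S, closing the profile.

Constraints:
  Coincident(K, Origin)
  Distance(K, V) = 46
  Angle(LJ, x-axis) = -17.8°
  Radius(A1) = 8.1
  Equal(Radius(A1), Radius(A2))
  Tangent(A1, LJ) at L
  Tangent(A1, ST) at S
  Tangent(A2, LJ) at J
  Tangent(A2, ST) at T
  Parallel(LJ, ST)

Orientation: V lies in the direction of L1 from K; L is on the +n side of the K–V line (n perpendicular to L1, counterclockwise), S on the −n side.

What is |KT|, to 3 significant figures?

46.7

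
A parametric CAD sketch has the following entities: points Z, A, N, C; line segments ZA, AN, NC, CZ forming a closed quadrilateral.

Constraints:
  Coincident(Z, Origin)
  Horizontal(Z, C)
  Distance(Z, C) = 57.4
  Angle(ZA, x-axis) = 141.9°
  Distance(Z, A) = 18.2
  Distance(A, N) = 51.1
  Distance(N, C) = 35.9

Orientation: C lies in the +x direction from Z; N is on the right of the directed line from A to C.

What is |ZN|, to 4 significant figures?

32.92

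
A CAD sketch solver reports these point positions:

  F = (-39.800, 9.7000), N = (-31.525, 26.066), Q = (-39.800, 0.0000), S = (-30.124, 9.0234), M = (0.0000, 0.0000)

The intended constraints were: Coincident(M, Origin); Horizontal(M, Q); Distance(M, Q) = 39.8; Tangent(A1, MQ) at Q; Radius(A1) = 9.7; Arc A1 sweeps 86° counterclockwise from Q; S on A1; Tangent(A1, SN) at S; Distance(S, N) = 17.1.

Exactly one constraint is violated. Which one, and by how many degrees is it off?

Tangent(A1, SN) at S — off by 8.70°.

M = (0.00, 0.00) ✓; M.y = 0.00, Q.y = 0.00 ✓; |MQ| = 39.80 ✓; ∠(FQ, QM) = 90.00° ✓; |FQ| = 9.700 ✓; bearing(F→S) − bearing(F→Q) = 86.00° ✓; |FS| = 9.700 ✓; ∠(FS, SN) = 81.30° ✗; |SN| = 17.10 ✓.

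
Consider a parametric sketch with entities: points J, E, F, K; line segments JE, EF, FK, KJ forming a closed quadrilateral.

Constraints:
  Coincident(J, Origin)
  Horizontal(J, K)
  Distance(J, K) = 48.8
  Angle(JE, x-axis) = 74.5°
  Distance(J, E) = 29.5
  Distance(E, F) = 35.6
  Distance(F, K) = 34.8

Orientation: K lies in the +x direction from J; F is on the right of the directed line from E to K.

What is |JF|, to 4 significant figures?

16.01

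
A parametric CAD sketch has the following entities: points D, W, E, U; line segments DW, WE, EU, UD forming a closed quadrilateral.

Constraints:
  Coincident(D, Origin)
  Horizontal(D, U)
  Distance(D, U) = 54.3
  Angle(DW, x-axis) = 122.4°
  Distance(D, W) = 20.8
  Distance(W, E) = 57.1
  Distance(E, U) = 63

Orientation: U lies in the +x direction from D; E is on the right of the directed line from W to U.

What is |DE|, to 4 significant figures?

37.75

D is at the origin; D and U share the same y with |DU| = 54.3 and U in +x, so U = (54.3, 0). DW runs at 122.4° with |DW| = 20.8, so W = (-11.15, 17.56). E is determined by |WE| = 57.1 and |EU| = 63.0 together: it lies at the intersection of circle(W, 57.1) and circle(U, 63.0). With |WU| = 67.76, the foot of the radical line on WU is 28.65 from W and the perpendicular offset is √(57.1² − 28.65²) = 49.39. Taking the right-of-WU solution: E = (3.726, -37.57).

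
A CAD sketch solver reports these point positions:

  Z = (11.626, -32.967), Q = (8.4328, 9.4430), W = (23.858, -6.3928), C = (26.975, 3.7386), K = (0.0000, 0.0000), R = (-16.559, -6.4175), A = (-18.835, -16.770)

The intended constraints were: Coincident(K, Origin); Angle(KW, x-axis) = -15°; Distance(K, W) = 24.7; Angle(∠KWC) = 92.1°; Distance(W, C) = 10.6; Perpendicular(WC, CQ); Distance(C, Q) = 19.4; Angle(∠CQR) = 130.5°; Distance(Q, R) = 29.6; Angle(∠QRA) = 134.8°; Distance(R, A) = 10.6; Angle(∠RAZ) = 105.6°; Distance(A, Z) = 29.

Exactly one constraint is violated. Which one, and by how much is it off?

Distance(A, Z) = 29 — off by 5.50.

K = (0.00, 0.00) ✓; KW at -15.00° ✓; |KW| = 24.70 ✓; ∠KWC = 92.10° ✓; |WC| = 10.60 ✓; ∠(WC, CQ) = 90.00° ✓; |CQ| = 19.40 ✓; ∠CQR = 130.5° ✓; |QR| = 29.60 ✓; ∠QRA = 134.8° ✓; |RA| = 10.60 ✓; ∠RAZ = 105.6° ✓; |AZ| = 34.50 ✗.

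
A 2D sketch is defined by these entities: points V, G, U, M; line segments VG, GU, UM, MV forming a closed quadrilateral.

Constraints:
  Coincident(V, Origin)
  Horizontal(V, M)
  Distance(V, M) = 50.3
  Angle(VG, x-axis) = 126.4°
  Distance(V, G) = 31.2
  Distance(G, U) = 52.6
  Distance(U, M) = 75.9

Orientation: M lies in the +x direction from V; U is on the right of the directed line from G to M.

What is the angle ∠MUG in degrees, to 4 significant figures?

66.68°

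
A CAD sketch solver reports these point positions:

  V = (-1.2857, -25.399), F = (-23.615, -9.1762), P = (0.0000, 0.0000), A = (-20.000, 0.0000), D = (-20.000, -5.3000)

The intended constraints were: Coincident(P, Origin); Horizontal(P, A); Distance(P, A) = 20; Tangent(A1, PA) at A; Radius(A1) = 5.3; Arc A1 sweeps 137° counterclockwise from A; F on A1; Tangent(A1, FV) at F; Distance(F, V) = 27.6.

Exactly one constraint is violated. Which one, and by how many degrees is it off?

Tangent(A1, FV) at F — off by 7.00°.

P = (0.00, 0.00) ✓; P.y = 0.00, A.y = 0.00 ✓; |PA| = 20.00 ✓; ∠(DA, AP) = 90.00° ✓; |DA| = 5.300 ✓; bearing(D→F) − bearing(D→A) = 137.0° ✓; |DF| = 5.300 ✓; ∠(DF, FV) = 83.00° ✗; |FV| = 27.60 ✓.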